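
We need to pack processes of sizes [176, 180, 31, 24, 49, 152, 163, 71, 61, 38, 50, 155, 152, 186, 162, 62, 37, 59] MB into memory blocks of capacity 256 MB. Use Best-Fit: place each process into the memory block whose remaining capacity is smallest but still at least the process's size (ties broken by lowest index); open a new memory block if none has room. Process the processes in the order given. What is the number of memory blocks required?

Put 176 MB in memory block 1; 80 MB remain.
Put 180 MB in memory block 2; 76 MB remain.
Put 31 MB in memory block 2; 45 MB remain.
Put 24 MB in memory block 2; 21 MB remain.
Put 49 MB in memory block 1; 31 MB remain.
Put 152 MB in memory block 3; 104 MB remain.
Put 163 MB in memory block 4; 93 MB remain.
Put 71 MB in memory block 4; 22 MB remain.
Put 61 MB in memory block 3; 43 MB remain.
Put 38 MB in memory block 3; 5 MB remain.
Put 50 MB in memory block 5; 206 MB remain.
Put 155 MB in memory block 5; 51 MB remain.
Put 152 MB in memory block 6; 104 MB remain.
Put 186 MB in memory block 7; 70 MB remain.
Put 162 MB in memory block 8; 94 MB remain.
Put 62 MB in memory block 7; 8 MB remain.
Put 37 MB in memory block 5; 14 MB remain.
Put 59 MB in memory block 8; 35 MB remain.

8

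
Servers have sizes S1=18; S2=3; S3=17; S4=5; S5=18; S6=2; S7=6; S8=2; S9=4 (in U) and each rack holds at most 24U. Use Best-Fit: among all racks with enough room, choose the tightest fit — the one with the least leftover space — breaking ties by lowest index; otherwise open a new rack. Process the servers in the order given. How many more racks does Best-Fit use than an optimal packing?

Best-Fit: [18,3,2] [17,5,2] [18,6] [4] → 4 racks.
Total size 75U; any packing needs at least ⌈75/24⌉ = 4 racks.
So 4 is already optimal.

0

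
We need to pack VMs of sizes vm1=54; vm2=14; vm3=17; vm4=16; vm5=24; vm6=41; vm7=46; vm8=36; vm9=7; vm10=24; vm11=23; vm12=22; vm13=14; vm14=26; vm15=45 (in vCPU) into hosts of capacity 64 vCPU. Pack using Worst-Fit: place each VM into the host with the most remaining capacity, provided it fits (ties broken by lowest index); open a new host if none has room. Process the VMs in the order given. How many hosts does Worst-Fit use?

vm1 (54 vCPU) → host 1 (remaining 10 vCPU)
vm2 (14 vCPU) → host 2 (remaining 50 vCPU)
vm3 (17 vCPU) → host 2 (remaining 33 vCPU)
vm4 (16 vCPU) → host 2 (remaining 17 vCPU)
vm5 (24 vCPU) → host 3 (remaining 40 vCPU)
vm6 (41 vCPU) → host 4 (remaining 23 vCPU)
vm7 (46 vCPU) → host 5 (remaining 18 vCPU)
vm8 (36 vCPU) → host 3 (remaining 4 vCPU)
vm9 (7 vCPU) → host 4 (remaining 16 vCPU)
vm10 (24 vCPU) → host 6 (remaining 40 vCPU)
vm11 (23 vCPU) → host 6 (remaining 17 vCPU)
vm12 (22 vCPU) → host 7 (remaining 42 vCPU)
vm13 (14 vCPU) → host 7 (remaining 28 vCPU)
vm14 (26 vCPU) → host 7 (remaining 2 vCPU)
vm15 (45 vCPU) → host 8 (remaining 19 vCPU)

8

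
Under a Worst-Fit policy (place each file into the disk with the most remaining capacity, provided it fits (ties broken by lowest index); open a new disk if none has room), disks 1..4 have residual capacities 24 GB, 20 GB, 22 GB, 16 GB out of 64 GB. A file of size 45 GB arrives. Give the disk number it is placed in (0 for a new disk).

No disk has ≥ 45 GB free, so a new disk is opened.

0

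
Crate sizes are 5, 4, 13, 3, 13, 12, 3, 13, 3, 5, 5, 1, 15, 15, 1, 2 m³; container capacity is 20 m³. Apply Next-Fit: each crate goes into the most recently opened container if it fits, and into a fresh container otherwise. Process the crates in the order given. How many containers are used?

8 containers

container 1: place 5 m³, 15 m³ left
container 1: place 4 m³, 11 m³ left
container 2: place 13 m³, 7 m³ left
container 2: place 3 m³, 4 m³ left
container 3: place 13 m³, 7 m³ left
container 4: place 12 m³, 8 m³ left
container 4: place 3 m³, 5 m³ left
container 5: place 13 m³, 7 m³ left
container 5: place 3 m³, 4 m³ left
container 6: place 5 m³, 15 m³ left
container 6: place 5 m³, 10 m³ left
container 6: place 1 m³, 9 m³ left
container 7: place 15 m³, 5 m³ left
container 8: place 15 m³, 5 m³ left
container 8: place 1 m³, 4 m³ left
container 8: place 2 m³, 2 m³ left
Final containers: [5,4] [13,3] [13] [12,3] [13,3] [5,5,1] [15] [15,1,2].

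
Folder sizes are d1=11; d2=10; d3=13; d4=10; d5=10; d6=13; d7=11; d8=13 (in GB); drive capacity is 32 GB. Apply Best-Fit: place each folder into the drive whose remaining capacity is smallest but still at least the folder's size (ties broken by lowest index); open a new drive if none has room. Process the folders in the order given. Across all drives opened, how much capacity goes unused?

37

Put d1 (11 GB) in drive 1; 21 GB remain.
Put d2 (10 GB) in drive 1; 11 GB remain.
Put d3 (13 GB) in drive 2; 19 GB remain.
Put d4 (10 GB) in drive 1; 1 GB remain.
Put d5 (10 GB) in drive 2; 9 GB remain.
Put d6 (13 GB) in drive 3; 19 GB remain.
Put d7 (11 GB) in drive 3; 8 GB remain.
Put d8 (13 GB) in drive 4; 19 GB remain.
4 drives × 32 GB = 128 GB; used 91 GB; unused 37 GB.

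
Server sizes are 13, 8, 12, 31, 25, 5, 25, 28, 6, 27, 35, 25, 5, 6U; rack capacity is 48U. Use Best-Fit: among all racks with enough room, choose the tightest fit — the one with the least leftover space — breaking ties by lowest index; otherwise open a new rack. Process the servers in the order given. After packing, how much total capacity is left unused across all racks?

133

13U → rack 1 (remaining 35U)
8U → rack 1 (remaining 27U)
12U → rack 1 (remaining 15U)
31U → rack 2 (remaining 17U)
25U → rack 3 (remaining 23U)
5U → rack 1 (remaining 10U)
25U → rack 4 (remaining 23U)
28U → rack 5 (remaining 20U)
6U → rack 1 (remaining 4U)
27U → rack 6 (remaining 21U)
35U → rack 7 (remaining 13U)
25U → rack 8 (remaining 23U)
5U → rack 7 (remaining 8U)
6U → rack 7 (remaining 2U)
8 racks × 48U = 384U; used 251U; unused 133U.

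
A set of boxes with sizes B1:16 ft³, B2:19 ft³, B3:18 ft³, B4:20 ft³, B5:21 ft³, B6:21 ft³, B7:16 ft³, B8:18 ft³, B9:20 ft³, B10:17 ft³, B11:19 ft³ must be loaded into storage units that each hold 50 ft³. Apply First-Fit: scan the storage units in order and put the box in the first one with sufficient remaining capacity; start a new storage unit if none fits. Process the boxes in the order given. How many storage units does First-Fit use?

6

B1 (16 ft³) → storage unit 1 (remaining 34 ft³)
B2 (19 ft³) → storage unit 1 (remaining 15 ft³)
B3 (18 ft³) → storage unit 2 (remaining 32 ft³)
B4 (20 ft³) → storage unit 2 (remaining 12 ft³)
B5 (21 ft³) → storage unit 3 (remaining 29 ft³)
B6 (21 ft³) → storage unit 3 (remaining 8 ft³)
B7 (16 ft³) → storage unit 4 (remaining 34 ft³)
B8 (18 ft³) → storage unit 4 (remaining 16 ft³)
B9 (20 ft³) → storage unit 5 (remaining 30 ft³)
B10 (17 ft³) → storage unit 5 (remaining 13 ft³)
B11 (19 ft³) → storage unit 6 (remaining 31 ft³)
Final storage units: [16,19] [18,20] [21,21] [16,18] [20,17] [19].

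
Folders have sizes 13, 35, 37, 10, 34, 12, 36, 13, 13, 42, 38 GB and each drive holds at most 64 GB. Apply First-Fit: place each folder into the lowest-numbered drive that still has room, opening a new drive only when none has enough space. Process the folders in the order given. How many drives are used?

Put 13 GB in drive 1; 51 GB remain.
Put 35 GB in drive 1; 16 GB remain.
Put 37 GB in drive 2; 27 GB remain.
Put 10 GB in drive 1; 6 GB remain.
Put 34 GB in drive 3; 30 GB remain.
Put 12 GB in drive 2; 15 GB remain.
Put 36 GB in drive 4; 28 GB remain.
Put 13 GB in drive 2; 2 GB remain.
Put 13 GB in drive 3; 17 GB remain.
Put 42 GB in drive 5; 22 GB remain.
Put 38 GB in drive 6; 26 GB remain.

6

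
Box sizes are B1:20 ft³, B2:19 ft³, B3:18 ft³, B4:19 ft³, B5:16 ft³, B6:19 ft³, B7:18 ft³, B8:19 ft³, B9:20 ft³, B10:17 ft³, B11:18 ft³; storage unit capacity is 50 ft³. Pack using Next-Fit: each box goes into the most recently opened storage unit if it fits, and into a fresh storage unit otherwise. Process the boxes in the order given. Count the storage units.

storage unit 1: place B1 (20 ft³), 30 ft³ left
storage unit 1: place B2 (19 ft³), 11 ft³ left
storage unit 2: place B3 (18 ft³), 32 ft³ left
storage unit 2: place B4 (19 ft³), 13 ft³ left
storage unit 3: place B5 (16 ft³), 34 ft³ left
storage unit 3: place B6 (19 ft³), 15 ft³ left
storage unit 4: place B7 (18 ft³), 32 ft³ left
storage unit 4: place B8 (19 ft³), 13 ft³ left
storage unit 5: place B9 (20 ft³), 30 ft³ left
storage unit 5: place B10 (17 ft³), 13 ft³ left
storage unit 6: place B11 (18 ft³), 32 ft³ left

6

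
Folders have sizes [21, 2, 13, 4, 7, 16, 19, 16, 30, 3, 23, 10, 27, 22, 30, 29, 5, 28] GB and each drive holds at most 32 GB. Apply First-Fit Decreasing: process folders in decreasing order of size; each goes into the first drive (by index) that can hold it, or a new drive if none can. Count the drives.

Sorted descending: 30, 30, 29, 28, 27, 23, 22, 21, 19, 16, 16, 13, 10, 7, 5, 4, 3, 2.
Put 30 GB in drive 1; 2 GB remain.
Put 30 GB in drive 2; 2 GB remain.
Put 29 GB in drive 3; 3 GB remain.
Put 28 GB in drive 4; 4 GB remain.
Put 27 GB in drive 5; 5 GB remain.
Put 23 GB in drive 6; 9 GB remain.
Put 22 GB in drive 7; 10 GB remain.
Put 21 GB in drive 8; 11 GB remain.
Put 19 GB in drive 9; 13 GB remain.
Put 16 GB in drive 10; 16 GB remain.
Put 16 GB in drive 10; 0 GB remain.
Put 13 GB in drive 9; 0 GB remain.
Put 10 GB in drive 7; 0 GB remain.
Put 7 GB in drive 6; 2 GB remain.
Put 5 GB in drive 5; 0 GB remain.
Put 4 GB in drive 4; 0 GB remain.
Put 3 GB in drive 3; 0 GB remain.
Put 2 GB in drive 1; 0 GB remain.
Final drives: [30,2] [30] [29,3] [28,4] [27,5] [23,7] [22,10] [21] [19,13] [16,16].

10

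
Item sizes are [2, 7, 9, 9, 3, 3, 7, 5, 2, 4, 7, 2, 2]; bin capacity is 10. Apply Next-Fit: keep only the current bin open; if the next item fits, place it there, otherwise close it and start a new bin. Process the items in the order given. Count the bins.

9

bin 1: place 2, 8 left
bin 1: place 7, 1 left
bin 2: place 9, 1 left
bin 3: place 9, 1 left
bin 4: place 3, 7 left
bin 4: place 3, 4 left
bin 5: place 7, 3 left
bin 6: place 5, 5 left
bin 6: place 2, 3 left
bin 7: place 4, 6 left
bin 8: place 7, 3 left
bin 8: place 2, 1 left
bin 9: place 2, 8 left
Final bins: [2,7] [9] [9] [3,3] [7] [5,2] [4] [7,2] [2].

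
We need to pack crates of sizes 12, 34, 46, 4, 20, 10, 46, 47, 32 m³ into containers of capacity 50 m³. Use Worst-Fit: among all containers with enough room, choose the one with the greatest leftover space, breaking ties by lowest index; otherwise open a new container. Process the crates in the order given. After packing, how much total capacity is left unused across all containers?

Put 12 m³ in container 1; 38 m³ remain.
Put 34 m³ in container 1; 4 m³ remain.
Put 46 m³ in container 2; 4 m³ remain.
Put 4 m³ in container 1; 0 m³ remain.
Put 20 m³ in container 3; 30 m³ remain.
Put 10 m³ in container 3; 20 m³ remain.
Put 46 m³ in container 4; 4 m³ remain.
Put 47 m³ in container 5; 3 m³ remain.
Put 32 m³ in container 6; 18 m³ remain.
6 containers × 50 m³ = 300 m³; used 251 m³; unused 49 m³.

49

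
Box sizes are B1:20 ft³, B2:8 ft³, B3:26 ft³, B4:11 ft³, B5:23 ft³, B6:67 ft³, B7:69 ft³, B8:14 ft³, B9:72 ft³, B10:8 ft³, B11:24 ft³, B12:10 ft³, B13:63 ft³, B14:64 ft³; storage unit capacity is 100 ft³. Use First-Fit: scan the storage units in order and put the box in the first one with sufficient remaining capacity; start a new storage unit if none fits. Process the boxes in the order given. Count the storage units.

Put B1 (20 ft³) in storage unit 1; 80 ft³ remain.
Put B2 (8 ft³) in storage unit 1; 72 ft³ remain.
Put B3 (26 ft³) in storage unit 1; 46 ft³ remain.
Put B4 (11 ft³) in storage unit 1; 35 ft³ remain.
Put B5 (23 ft³) in storage unit 1; 12 ft³ remain.
Put B6 (67 ft³) in storage unit 2; 33 ft³ remain.
Put B7 (69 ft³) in storage unit 3; 31 ft³ remain.
Put B8 (14 ft³) in storage unit 2; 19 ft³ remain.
Put B9 (72 ft³) in storage unit 4; 28 ft³ remain.
Put B10 (8 ft³) in storage unit 1; 4 ft³ remain.
Put B11 (24 ft³) in storage unit 3; 7 ft³ remain.
Put B12 (10 ft³) in storage unit 2; 9 ft³ remain.
Put B13 (63 ft³) in storage unit 5; 37 ft³ remain.
Put B14 (64 ft³) in storage unit 6; 36 ft³ remain.

6 storage units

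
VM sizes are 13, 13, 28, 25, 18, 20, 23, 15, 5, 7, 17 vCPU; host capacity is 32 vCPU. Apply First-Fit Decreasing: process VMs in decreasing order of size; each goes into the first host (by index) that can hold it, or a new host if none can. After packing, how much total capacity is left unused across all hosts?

40

Sorted descending: 28, 25, 23, 20, 18, 17, 15, 13, 13, 7, 5.
Put 28 vCPU in host 1; 4 vCPU remain.
Put 25 vCPU in host 2; 7 vCPU remain.
Put 23 vCPU in host 3; 9 vCPU remain.
Put 20 vCPU in host 4; 12 vCPU remain.
Put 18 vCPU in host 5; 14 vCPU remain.
Put 17 vCPU in host 6; 15 vCPU remain.
Put 15 vCPU in host 6; 0 vCPU remain.
Put 13 vCPU in host 5; 1 vCPU remain.
Put 13 vCPU in host 7; 19 vCPU remain.
Put 7 vCPU in host 2; 0 vCPU remain.
Put 5 vCPU in host 3; 4 vCPU remain.
7 hosts × 32 vCPU = 224 vCPU; used 184 vCPU; unused 40 vCPU.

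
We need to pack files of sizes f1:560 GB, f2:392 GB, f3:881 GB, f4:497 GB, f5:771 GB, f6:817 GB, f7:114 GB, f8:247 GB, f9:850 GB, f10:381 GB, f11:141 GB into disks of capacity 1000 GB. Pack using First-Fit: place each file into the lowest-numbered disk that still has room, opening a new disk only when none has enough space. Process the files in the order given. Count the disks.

7

disk 1: place f1 (560 GB), 440 GB left
disk 1: place f2 (392 GB), 48 GB left
disk 2: place f3 (881 GB), 119 GB left
disk 3: place f4 (497 GB), 503 GB left
disk 4: place f5 (771 GB), 229 GB left
disk 5: place f6 (817 GB), 183 GB left
disk 2: place f7 (114 GB), 5 GB left
disk 3: place f8 (247 GB), 256 GB left
disk 6: place f9 (850 GB), 150 GB left
disk 7: place f10 (381 GB), 619 GB left
disk 3: place f11 (141 GB), 115 GB left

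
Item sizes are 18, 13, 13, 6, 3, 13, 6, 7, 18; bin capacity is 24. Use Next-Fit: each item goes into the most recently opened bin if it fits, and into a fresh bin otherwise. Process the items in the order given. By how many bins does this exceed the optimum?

Next-Fit: [18] [13] [13,6,3] [13,6] [7] [18] → 6 bins.
Total size 97; any packing needs at least ⌈97/24⌉ = 5 bins.
An optimal packing achieves that bound: [18,6] [18,6] [13,7,3] [13] [13] → 5 bins.
Excess: 6 − 5 = 1.

1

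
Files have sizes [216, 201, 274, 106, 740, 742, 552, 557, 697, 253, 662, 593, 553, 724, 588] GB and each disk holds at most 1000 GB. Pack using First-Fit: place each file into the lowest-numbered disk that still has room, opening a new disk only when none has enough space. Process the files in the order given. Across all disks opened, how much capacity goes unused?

3542

disk 1: place 216 GB, 784 GB left
disk 1: place 201 GB, 583 GB left
disk 1: place 274 GB, 309 GB left
disk 1: place 106 GB, 203 GB left
disk 2: place 740 GB, 260 GB left
disk 3: place 742 GB, 258 GB left
disk 4: place 552 GB, 448 GB left
disk 5: place 557 GB, 443 GB left
disk 6: place 697 GB, 303 GB left
disk 2: place 253 GB, 7 GB left
disk 7: place 662 GB, 338 GB left
disk 8: place 593 GB, 407 GB left
disk 9: place 553 GB, 447 GB left
disk 10: place 724 GB, 276 GB left
disk 11: place 588 GB, 412 GB left
11 disks × 1000 GB = 11000 GB; used 7458 GB; unused 3542 GB.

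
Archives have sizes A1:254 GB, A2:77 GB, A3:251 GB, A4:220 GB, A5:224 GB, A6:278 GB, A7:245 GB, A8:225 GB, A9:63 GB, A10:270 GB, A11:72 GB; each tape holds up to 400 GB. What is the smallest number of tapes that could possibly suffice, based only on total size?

6

Total size = 254 + 77 + 251 + 220 + 224 + 278 + 245 + 225 + 63 + 270 + 72 = 2179 GB.
⌈2179 / 400⌉ = 6.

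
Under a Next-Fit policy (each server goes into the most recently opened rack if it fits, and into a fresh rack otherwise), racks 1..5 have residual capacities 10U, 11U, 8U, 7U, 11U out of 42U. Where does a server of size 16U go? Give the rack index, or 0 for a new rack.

0

Next-Fit only looks at rack 5, which has 11U free.
16U does not fit, so a new rack is opened.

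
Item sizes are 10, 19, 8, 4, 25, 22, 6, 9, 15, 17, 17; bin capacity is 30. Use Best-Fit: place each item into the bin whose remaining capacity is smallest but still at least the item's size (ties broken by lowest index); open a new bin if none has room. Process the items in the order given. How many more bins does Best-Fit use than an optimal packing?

Best-Fit: [10,19] [8,4,9] [25] [22,6] [15] [17] [17] → 7 bins.
Total size 152; any packing needs at least ⌈152/30⌉ = 6 bins.
An optimal packing achieves that bound: [25,4] [22,8] [19,10] [17,9] [17,6] [15] → 6 bins.
Excess: 7 − 6 = 1.

1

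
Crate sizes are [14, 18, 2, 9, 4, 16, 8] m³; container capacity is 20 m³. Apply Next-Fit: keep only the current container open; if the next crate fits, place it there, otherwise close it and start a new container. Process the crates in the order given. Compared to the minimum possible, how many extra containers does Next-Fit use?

Next-Fit: [14] [18,2] [9,4] [16] [8] → 5 containers.
Total size 71 m³; any packing needs at least ⌈71/20⌉ = 4 containers.
An optimal packing achieves that bound: [18,2] [16,4] [14] [9,8] → 4 containers.
Excess: 5 − 4 = 1.

1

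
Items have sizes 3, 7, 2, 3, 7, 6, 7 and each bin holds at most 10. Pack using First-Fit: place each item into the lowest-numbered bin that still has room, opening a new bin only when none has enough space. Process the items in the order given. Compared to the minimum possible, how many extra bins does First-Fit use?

1

First-Fit: [3,7] [2,3] [7] [6] [7] → 5 bins.
Total size 35; any packing needs at least ⌈35/10⌉ = 4 bins.
An optimal packing achieves that bound: [7,3] [7,3] [7,2] [6] → 4 bins.
Excess: 5 − 4 = 1.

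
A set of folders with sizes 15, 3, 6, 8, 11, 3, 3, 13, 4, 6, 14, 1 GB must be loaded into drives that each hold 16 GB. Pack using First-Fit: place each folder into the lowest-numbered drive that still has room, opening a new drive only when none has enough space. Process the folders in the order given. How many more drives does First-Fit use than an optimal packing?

First-Fit: [15,1] [3,6,3,3] [8,4] [11] [13] [6] [14] → 7 drives.
Total size 87 GB; any packing needs at least ⌈87/16⌉ = 6 drives.
An optimal packing achieves that bound: [15,1] [14] [13,3] [11,4] [8,6] [6,3,3] → 6 drives.
Excess: 7 − 6 = 1.

1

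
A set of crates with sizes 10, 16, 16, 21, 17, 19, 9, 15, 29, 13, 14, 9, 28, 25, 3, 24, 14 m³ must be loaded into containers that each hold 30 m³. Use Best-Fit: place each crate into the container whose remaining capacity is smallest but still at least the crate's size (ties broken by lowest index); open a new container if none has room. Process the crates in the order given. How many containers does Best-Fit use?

10

Put 10 m³ in container 1; 20 m³ remain.
Put 16 m³ in container 1; 4 m³ remain.
Put 16 m³ in container 2; 14 m³ remain.
Put 21 m³ in container 3; 9 m³ remain.
Put 17 m³ in container 4; 13 m³ remain.
Put 19 m³ in container 5; 11 m³ remain.
Put 9 m³ in container 3; 0 m³ remain.
Put 15 m³ in container 6; 15 m³ remain.
Put 29 m³ in container 7; 1 m³ remain.
Put 13 m³ in container 4; 0 m³ remain.
Put 14 m³ in container 2; 0 m³ remain.
Put 9 m³ in container 5; 2 m³ remain.
Put 28 m³ in container 8; 2 m³ remain.
Put 25 m³ in container 9; 5 m³ remain.
Put 3 m³ in container 1; 1 m³ remain.
Put 24 m³ in container 10; 6 m³ remain.
Put 14 m³ in container 6; 1 m³ remain.
Final containers: [10,16,3] [16,14] [21,9] [17,13] [19,9] [15,14] [29] [28] [25] [24].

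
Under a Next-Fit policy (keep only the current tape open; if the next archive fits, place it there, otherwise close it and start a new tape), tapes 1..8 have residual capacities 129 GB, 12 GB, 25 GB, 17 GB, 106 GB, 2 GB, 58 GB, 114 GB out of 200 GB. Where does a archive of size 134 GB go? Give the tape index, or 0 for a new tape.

Next-Fit only looks at tape 8, which has 114 GB free.
134 GB does not fit, so a new tape is opened.

0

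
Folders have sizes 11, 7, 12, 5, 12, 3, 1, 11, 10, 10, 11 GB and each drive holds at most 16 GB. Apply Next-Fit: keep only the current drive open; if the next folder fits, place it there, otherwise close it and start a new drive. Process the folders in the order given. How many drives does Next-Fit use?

9 drives

Put 11 GB in drive 1; 5 GB remain.
Put 7 GB in drive 2; 9 GB remain.
Put 12 GB in drive 3; 4 GB remain.
Put 5 GB in drive 4; 11 GB remain.
Put 12 GB in drive 5; 4 GB remain.
Put 3 GB in drive 5; 1 GB remain.
Put 1 GB in drive 5; 0 GB remain.
Put 11 GB in drive 6; 5 GB remain.
Put 10 GB in drive 7; 6 GB remain.
Put 10 GB in drive 8; 6 GB remain.
Put 11 GB in drive 9; 5 GB remain.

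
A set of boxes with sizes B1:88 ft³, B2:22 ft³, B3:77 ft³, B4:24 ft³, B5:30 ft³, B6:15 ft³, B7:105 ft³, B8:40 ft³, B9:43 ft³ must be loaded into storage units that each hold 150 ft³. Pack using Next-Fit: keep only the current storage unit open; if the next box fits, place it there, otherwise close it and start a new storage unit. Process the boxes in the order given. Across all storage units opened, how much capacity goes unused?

156

Put B1 (88 ft³) in storage unit 1; 62 ft³ remain.
Put B2 (22 ft³) in storage unit 1; 40 ft³ remain.
Put B3 (77 ft³) in storage unit 2; 73 ft³ remain.
Put B4 (24 ft³) in storage unit 2; 49 ft³ remain.
Put B5 (30 ft³) in storage unit 2; 19 ft³ remain.
Put B6 (15 ft³) in storage unit 2; 4 ft³ remain.
Put B7 (105 ft³) in storage unit 3; 45 ft³ remain.
Put B8 (40 ft³) in storage unit 3; 5 ft³ remain.
Put B9 (43 ft³) in storage unit 4; 107 ft³ remain.
4 storage units × 150 ft³ = 600 ft³; used 444 ft³; unused 156 ft³.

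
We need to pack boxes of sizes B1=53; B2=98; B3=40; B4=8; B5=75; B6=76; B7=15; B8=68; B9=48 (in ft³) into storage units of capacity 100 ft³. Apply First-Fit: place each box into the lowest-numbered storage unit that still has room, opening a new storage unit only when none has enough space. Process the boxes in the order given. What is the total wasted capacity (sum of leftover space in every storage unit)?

119

B1 (53 ft³) → storage unit 1 (remaining 47 ft³)
B2 (98 ft³) → storage unit 2 (remaining 2 ft³)
B3 (40 ft³) → storage unit 1 (remaining 7 ft³)
B4 (8 ft³) → storage unit 3 (remaining 92 ft³)
B5 (75 ft³) → storage unit 3 (remaining 17 ft³)
B6 (76 ft³) → storage unit 4 (remaining 24 ft³)
B7 (15 ft³) → storage unit 3 (remaining 2 ft³)
B8 (68 ft³) → storage unit 5 (remaining 32 ft³)
B9 (48 ft³) → storage unit 6 (remaining 52 ft³)
6 storage units × 100 ft³ = 600 ft³; used 481 ft³; unused 119 ft³.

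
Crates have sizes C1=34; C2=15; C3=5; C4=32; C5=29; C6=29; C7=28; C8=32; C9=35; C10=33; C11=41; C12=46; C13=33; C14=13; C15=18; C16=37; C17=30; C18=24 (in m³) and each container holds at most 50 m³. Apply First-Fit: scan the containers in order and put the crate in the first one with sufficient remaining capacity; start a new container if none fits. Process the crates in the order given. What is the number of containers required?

container 1: place C1 (34 m³), 16 m³ left
container 1: place C2 (15 m³), 1 m³ left
container 2: place C3 (5 m³), 45 m³ left
container 2: place C4 (32 m³), 13 m³ left
container 3: place C5 (29 m³), 21 m³ left
container 4: place C6 (29 m³), 21 m³ left
container 5: place C7 (28 m³), 22 m³ left
container 6: place C8 (32 m³), 18 m³ left
container 7: place C9 (35 m³), 15 m³ left
container 8: place C10 (33 m³), 17 m³ left
container 9: place C11 (41 m³), 9 m³ left
container 10: place C12 (46 m³), 4 m³ left
container 11: place C13 (33 m³), 17 m³ left
container 2: place C14 (13 m³), 0 m³ left
container 3: place C15 (18 m³), 3 m³ left
container 12: place C16 (37 m³), 13 m³ left
container 13: place C17 (30 m³), 20 m³ left
container 14: place C18 (24 m³), 26 m³ left

14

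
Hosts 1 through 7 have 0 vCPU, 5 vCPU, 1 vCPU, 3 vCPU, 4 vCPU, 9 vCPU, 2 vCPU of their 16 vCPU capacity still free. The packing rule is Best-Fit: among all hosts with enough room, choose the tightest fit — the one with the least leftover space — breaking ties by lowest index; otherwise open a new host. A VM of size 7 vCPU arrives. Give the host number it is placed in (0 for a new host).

Hosts with room: host 6 (9 vCPU).
Tightest fit is host 6 with 9 vCPU free.

6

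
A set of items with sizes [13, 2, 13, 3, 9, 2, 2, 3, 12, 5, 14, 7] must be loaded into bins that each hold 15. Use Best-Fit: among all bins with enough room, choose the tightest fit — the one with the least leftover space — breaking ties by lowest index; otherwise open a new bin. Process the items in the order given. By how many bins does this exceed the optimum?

0

Best-Fit: [13,2] [13,2] [3,9,2] [3,12] [5,7] [14] → 6 bins.
Total size 85; any packing needs at least ⌈85/15⌉ = 6 bins.
So 6 is already optimal.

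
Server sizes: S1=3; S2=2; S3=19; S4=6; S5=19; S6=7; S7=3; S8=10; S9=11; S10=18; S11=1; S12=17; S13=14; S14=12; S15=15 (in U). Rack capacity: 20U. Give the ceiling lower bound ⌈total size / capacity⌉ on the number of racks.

8 racks

Total size = 3 + 2 + 19 + 6 + 19 + 7 + 3 + 10 + 11 + 18 + 1 + 17 + 14 + 12 + 15 = 157U.
⌈157 / 20⌉ = 8.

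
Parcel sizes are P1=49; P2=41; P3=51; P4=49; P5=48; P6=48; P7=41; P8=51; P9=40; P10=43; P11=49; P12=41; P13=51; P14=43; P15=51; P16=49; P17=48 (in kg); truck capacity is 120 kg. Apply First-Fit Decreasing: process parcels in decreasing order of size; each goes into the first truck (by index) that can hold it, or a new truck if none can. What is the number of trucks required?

Sorted descending: 51, 51, 51, 51, 49, 49, 49, 49, 48, 48, 48, 43, 43, 41, 41, 41, 40.
Put 51 kg in truck 1; 69 kg remain.
Put 51 kg in truck 1; 18 kg remain.
Put 51 kg in truck 2; 69 kg remain.
Put 51 kg in truck 2; 18 kg remain.
Put 49 kg in truck 3; 71 kg remain.
Put 49 kg in truck 3; 22 kg remain.
Put 49 kg in truck 4; 71 kg remain.
Put 49 kg in truck 4; 22 kg remain.
Put 48 kg in truck 5; 72 kg remain.
Put 48 kg in truck 5; 24 kg remain.
Put 48 kg in truck 6; 72 kg remain.
Put 43 kg in truck 6; 29 kg remain.
Put 43 kg in truck 7; 77 kg remain.
Put 41 kg in truck 7; 36 kg remain.
Put 41 kg in truck 8; 79 kg remain.
Put 41 kg in truck 8; 38 kg remain.
Put 40 kg in truck 9; 80 kg remain.

9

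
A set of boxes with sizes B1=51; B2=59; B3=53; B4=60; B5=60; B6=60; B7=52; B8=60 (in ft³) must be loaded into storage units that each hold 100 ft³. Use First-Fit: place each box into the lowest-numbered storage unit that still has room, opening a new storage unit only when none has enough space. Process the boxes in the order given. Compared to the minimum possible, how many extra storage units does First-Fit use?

First-Fit: [51] [59] [53] [60] [60] [60] [52] [60] → 8 storage units.
8 boxes exceed 50 ft³ (half the capacity), and no two of those can share a storage unit, so at least 8 storage units are needed.
So 8 is already optimal.

0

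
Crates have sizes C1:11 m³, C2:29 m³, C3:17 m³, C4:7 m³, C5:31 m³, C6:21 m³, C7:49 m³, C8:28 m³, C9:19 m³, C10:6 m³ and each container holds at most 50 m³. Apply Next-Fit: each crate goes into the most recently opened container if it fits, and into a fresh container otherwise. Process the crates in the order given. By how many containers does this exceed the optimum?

Next-Fit: [11,29] [17,7] [31] [21] [49] [28,19] [6] → 7 containers.
Total size 218 m³; any packing needs at least ⌈218/50⌉ = 5 containers.
An optimal packing achieves that bound: [49] [31,19] [29,21] [28,17] [11,7,6] → 5 containers.
Excess: 7 − 5 = 2.

2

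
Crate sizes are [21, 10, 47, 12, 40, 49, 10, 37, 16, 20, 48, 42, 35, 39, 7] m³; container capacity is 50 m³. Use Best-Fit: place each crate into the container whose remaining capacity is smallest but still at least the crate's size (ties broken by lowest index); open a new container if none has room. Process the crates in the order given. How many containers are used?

10 containers

21 m³ → container 1 (remaining 29 m³)
10 m³ → container 1 (remaining 19 m³)
47 m³ → container 2 (remaining 3 m³)
12 m³ → container 1 (remaining 7 m³)
40 m³ → container 3 (remaining 10 m³)
49 m³ → container 4 (remaining 1 m³)
10 m³ → container 3 (remaining 0 m³)
37 m³ → container 5 (remaining 13 m³)
16 m³ → container 6 (remaining 34 m³)
20 m³ → container 6 (remaining 14 m³)
48 m³ → container 7 (remaining 2 m³)
42 m³ → container 8 (remaining 8 m³)
35 m³ → container 9 (remaining 15 m³)
39 m³ → container 10 (remaining 11 m³)
7 m³ → container 1 (remaining 0 m³)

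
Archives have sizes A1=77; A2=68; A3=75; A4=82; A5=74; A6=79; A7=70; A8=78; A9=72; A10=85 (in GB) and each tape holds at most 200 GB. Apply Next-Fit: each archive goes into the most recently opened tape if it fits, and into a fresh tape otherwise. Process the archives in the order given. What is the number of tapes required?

5 tapes

Put A1 (77 GB) in tape 1; 123 GB remain.
Put A2 (68 GB) in tape 1; 55 GB remain.
Put A3 (75 GB) in tape 2; 125 GB remain.
Put A4 (82 GB) in tape 2; 43 GB remain.
Put A5 (74 GB) in tape 3; 126 GB remain.
Put A6 (79 GB) in tape 3; 47 GB remain.
Put A7 (70 GB) in tape 4; 130 GB remain.
Put A8 (78 GB) in tape 4; 52 GB remain.
Put A9 (72 GB) in tape 5; 128 GB remain.
Put A10 (85 GB) in tape 5; 43 GB remain.
Final tapes: [77,68] [75,82] [74,79] [70,78] [72,85].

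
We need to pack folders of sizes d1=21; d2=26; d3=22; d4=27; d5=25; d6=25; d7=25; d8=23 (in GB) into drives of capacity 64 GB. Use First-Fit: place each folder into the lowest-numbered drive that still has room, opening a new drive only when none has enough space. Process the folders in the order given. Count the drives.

4 drives

drive 1: place d1 (21 GB), 43 GB left
drive 1: place d2 (26 GB), 17 GB left
drive 2: place d3 (22 GB), 42 GB left
drive 2: place d4 (27 GB), 15 GB left
drive 3: place d5 (25 GB), 39 GB left
drive 3: place d6 (25 GB), 14 GB left
drive 4: place d7 (25 GB), 39 GB left
drive 4: place d8 (23 GB), 16 GB left
Final drives: [21,26] [22,27] [25,25] [25,23].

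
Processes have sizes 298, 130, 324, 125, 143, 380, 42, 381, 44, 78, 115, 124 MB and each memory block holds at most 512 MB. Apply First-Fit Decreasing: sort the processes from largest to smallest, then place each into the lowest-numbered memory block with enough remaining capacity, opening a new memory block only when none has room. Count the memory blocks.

Sorted descending: 381, 380, 324, 298, 143, 130, 125, 124, 115, 78, 44, 42.
Put 381 MB in memory block 1; 131 MB remain.
Put 380 MB in memory block 2; 132 MB remain.
Put 324 MB in memory block 3; 188 MB remain.
Put 298 MB in memory block 4; 214 MB remain.
Put 143 MB in memory block 3; 45 MB remain.
Put 130 MB in memory block 1; 1 MB remain.
Put 125 MB in memory block 2; 7 MB remain.
Put 124 MB in memory block 4; 90 MB remain.
Put 115 MB in memory block 5; 397 MB remain.
Put 78 MB in memory block 4; 12 MB remain.
Put 44 MB in memory block 3; 1 MB remain.
Put 42 MB in memory block 5; 355 MB remain.

5 memory blocks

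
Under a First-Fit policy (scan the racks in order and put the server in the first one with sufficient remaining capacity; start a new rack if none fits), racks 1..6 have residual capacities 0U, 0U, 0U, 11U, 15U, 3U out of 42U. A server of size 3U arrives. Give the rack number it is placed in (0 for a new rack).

4

Racks with room: rack 4 (11U), rack 5 (15U), rack 6 (3U).
The first with room is rack 4.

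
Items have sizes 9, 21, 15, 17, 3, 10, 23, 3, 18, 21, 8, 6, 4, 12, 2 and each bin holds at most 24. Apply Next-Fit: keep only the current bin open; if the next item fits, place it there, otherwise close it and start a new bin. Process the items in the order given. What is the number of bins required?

10 bins

Put 9 in bin 1; 15 remain.
Put 21 in bin 2; 3 remain.
Put 15 in bin 3; 9 remain.
Put 17 in bin 4; 7 remain.
Put 3 in bin 4; 4 remain.
Put 10 in bin 5; 14 remain.
Put 23 in bin 6; 1 remain.
Put 3 in bin 7; 21 remain.
Put 18 in bin 7; 3 remain.
Put 21 in bin 8; 3 remain.
Put 8 in bin 9; 16 remain.
Put 6 in bin 9; 10 remain.
Put 4 in bin 9; 6 remain.
Put 12 in bin 10; 12 remain.
Put 2 in bin 10; 10 remain.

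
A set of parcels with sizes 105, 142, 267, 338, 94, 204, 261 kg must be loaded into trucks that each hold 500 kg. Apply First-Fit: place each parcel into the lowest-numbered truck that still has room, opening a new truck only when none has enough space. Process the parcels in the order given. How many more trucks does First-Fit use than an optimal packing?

1

First-Fit: [105,142,94] [267,204] [338] [261] → 4 trucks.
Total size 1411 kg; any packing needs at least ⌈1411/500⌉ = 3 trucks.
An optimal packing achieves that bound: [338,142] [267,204] [261,105,94] → 3 trucks.
Excess: 4 − 3 = 1.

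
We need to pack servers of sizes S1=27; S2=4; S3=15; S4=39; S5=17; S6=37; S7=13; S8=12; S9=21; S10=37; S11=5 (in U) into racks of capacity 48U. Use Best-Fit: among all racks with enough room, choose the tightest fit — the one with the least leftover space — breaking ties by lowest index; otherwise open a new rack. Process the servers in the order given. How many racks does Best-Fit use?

6

S1 (27U) → rack 1 (remaining 21U)
S2 (4U) → rack 1 (remaining 17U)
S3 (15U) → rack 1 (remaining 2U)
S4 (39U) → rack 2 (remaining 9U)
S5 (17U) → rack 3 (remaining 31U)
S6 (37U) → rack 4 (remaining 11U)
S7 (13U) → rack 3 (remaining 18U)
S8 (12U) → rack 3 (remaining 6U)
S9 (21U) → rack 5 (remaining 27U)
S10 (37U) → rack 6 (remaining 11U)
S11 (5U) → rack 3 (remaining 1U)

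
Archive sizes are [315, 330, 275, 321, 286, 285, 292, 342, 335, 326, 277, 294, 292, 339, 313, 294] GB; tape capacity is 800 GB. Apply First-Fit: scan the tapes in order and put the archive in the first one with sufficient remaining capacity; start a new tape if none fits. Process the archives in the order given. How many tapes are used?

315 GB → tape 1 (remaining 485 GB)
330 GB → tape 1 (remaining 155 GB)
275 GB → tape 2 (remaining 525 GB)
321 GB → tape 2 (remaining 204 GB)
286 GB → tape 3 (remaining 514 GB)
285 GB → tape 3 (remaining 229 GB)
292 GB → tape 4 (remaining 508 GB)
342 GB → tape 4 (remaining 166 GB)
335 GB → tape 5 (remaining 465 GB)
326 GB → tape 5 (remaining 139 GB)
277 GB → tape 6 (remaining 523 GB)
294 GB → tape 6 (remaining 229 GB)
292 GB → tape 7 (remaining 508 GB)
339 GB → tape 7 (remaining 169 GB)
313 GB → tape 8 (remaining 487 GB)
294 GB → tape 8 (remaining 193 GB)
Final tapes: [315,330] [275,321] [286,285] [292,342] [335,326] [277,294] [292,339] [313,294].

8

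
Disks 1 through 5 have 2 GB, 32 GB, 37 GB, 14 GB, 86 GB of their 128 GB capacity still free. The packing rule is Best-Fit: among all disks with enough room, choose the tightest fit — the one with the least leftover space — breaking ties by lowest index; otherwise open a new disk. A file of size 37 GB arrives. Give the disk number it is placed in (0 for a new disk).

3

Disks with room: disk 3 (37 GB), disk 5 (86 GB).
Tightest fit is disk 3 with 37 GB free.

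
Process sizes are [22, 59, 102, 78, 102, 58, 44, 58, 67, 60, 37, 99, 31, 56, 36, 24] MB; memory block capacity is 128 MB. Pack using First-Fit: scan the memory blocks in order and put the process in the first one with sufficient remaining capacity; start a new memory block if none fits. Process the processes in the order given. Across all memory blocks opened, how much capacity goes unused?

91

22 MB → memory block 1 (remaining 106 MB)
59 MB → memory block 1 (remaining 47 MB)
102 MB → memory block 2 (remaining 26 MB)
78 MB → memory block 3 (remaining 50 MB)
102 MB → memory block 4 (remaining 26 MB)
58 MB → memory block 5 (remaining 70 MB)
44 MB → memory block 1 (remaining 3 MB)
58 MB → memory block 5 (remaining 12 MB)
67 MB → memory block 6 (remaining 61 MB)
60 MB → memory block 6 (remaining 1 MB)
37 MB → memory block 3 (remaining 13 MB)
99 MB → memory block 7 (remaining 29 MB)
31 MB → memory block 8 (remaining 97 MB)
56 MB → memory block 8 (remaining 41 MB)
36 MB → memory block 8 (remaining 5 MB)
24 MB → memory block 2 (remaining 2 MB)
8 memory blocks × 128 MB = 1024 MB; used 933 MB; unused 91 MB.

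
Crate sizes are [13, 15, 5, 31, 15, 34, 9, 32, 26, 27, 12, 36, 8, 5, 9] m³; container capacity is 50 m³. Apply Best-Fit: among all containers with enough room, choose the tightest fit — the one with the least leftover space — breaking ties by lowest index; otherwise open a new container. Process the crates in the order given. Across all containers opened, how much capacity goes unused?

13 m³ → container 1 (remaining 37 m³)
15 m³ → container 1 (remaining 22 m³)
5 m³ → container 1 (remaining 17 m³)
31 m³ → container 2 (remaining 19 m³)
15 m³ → container 1 (remaining 2 m³)
34 m³ → container 3 (remaining 16 m³)
9 m³ → container 3 (remaining 7 m³)
32 m³ → container 4 (remaining 18 m³)
26 m³ → container 5 (remaining 24 m³)
27 m³ → container 6 (remaining 23 m³)
12 m³ → container 4 (remaining 6 m³)
36 m³ → container 7 (remaining 14 m³)
8 m³ → container 7 (remaining 6 m³)
5 m³ → container 4 (remaining 1 m³)
9 m³ → container 2 (remaining 10 m³)
7 containers × 50 m³ = 350 m³; used 277 m³; unused 73 m³.

73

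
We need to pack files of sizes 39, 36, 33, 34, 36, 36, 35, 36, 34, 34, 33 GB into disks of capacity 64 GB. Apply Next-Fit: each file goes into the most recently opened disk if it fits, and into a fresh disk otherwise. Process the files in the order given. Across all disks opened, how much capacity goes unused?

Put 39 GB in disk 1; 25 GB remain.
Put 36 GB in disk 2; 28 GB remain.
Put 33 GB in disk 3; 31 GB remain.
Put 34 GB in disk 4; 30 GB remain.
Put 36 GB in disk 5; 28 GB remain.
Put 36 GB in disk 6; 28 GB remain.
Put 35 GB in disk 7; 29 GB remain.
Put 36 GB in disk 8; 28 GB remain.
Put 34 GB in disk 9; 30 GB remain.
Put 34 GB in disk 10; 30 GB remain.
Put 33 GB in disk 11; 31 GB remain.
11 disks × 64 GB = 704 GB; used 386 GB; unused 318 GB.

318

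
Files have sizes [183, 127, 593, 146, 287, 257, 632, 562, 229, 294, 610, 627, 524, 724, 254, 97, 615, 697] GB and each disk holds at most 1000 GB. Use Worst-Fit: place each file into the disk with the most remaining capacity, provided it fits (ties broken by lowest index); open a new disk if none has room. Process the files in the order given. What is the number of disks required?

Put 183 GB in disk 1; 817 GB remain.
Put 127 GB in disk 1; 690 GB remain.
Put 593 GB in disk 1; 97 GB remain.
Put 146 GB in disk 2; 854 GB remain.
Put 287 GB in disk 2; 567 GB remain.
Put 257 GB in disk 2; 310 GB remain.
Put 632 GB in disk 3; 368 GB remain.
Put 562 GB in disk 4; 438 GB remain.
Put 229 GB in disk 4; 209 GB remain.
Put 294 GB in disk 3; 74 GB remain.
Put 610 GB in disk 5; 390 GB remain.
Put 627 GB in disk 6; 373 GB remain.
Put 524 GB in disk 7; 476 GB remain.
Put 724 GB in disk 8; 276 GB remain.
Put 254 GB in disk 7; 222 GB remain.
Put 97 GB in disk 5; 293 GB remain.
Put 615 GB in disk 9; 385 GB remain.
Put 697 GB in disk 10; 303 GB remain.

10 disks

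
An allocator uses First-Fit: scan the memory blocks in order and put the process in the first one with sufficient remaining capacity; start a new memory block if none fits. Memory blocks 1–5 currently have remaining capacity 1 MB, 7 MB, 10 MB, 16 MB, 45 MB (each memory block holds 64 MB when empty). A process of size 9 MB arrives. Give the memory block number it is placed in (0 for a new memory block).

Memory blocks with room: memory block 3 (10 MB), memory block 4 (16 MB), memory block 5 (45 MB).
The first with room is memory block 3.

3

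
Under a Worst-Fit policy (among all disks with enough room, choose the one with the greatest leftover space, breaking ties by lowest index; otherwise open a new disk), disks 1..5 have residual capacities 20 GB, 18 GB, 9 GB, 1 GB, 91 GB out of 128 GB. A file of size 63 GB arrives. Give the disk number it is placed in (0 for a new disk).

5

Disks with room: disk 5 (91 GB).
Most room is disk 5 with 91 GB free.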